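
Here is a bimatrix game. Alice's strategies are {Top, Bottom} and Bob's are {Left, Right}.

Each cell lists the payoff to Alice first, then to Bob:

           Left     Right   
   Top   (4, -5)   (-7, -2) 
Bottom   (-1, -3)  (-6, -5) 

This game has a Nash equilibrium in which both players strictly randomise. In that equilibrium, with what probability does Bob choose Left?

Let q be the probability that Bob plays Left. In a completely mixed equilibrium, Alice must be indifferent between Top and Bottom.
Alice's expected payoff from Top is 4q − 7(1−q); from Bottom it is −q − 6(1−q).
Setting these equal: 11q − 7 = 5q − 6, so q = 1/6.

1/6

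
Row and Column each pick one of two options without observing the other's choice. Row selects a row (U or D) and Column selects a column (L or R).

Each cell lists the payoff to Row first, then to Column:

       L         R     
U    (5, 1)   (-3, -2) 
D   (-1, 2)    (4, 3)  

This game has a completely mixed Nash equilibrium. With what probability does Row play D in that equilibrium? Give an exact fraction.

3/4

Let r be the probability that Row plays U. In a completely mixed equilibrium, Column must be indifferent between L and R.
Column's expected payoff from L is r + 2(1−r); from R it is −2r + 3(1−r).
Setting these equal: −r + 2 = −5r + 3, so r = 1/4.
Therefore Row plays D with probability 1 − 1/4 = 3/4.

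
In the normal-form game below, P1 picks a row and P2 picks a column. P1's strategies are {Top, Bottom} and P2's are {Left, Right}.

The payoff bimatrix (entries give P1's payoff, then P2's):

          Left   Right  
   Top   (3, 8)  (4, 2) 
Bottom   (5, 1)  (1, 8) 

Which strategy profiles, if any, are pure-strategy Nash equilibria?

none

(Top, Left): P1 prefers Bottom (5 > 3) — not an equilibrium.
(Top, Right): P2 prefers Left (8 > 2) — not an equilibrium.
(Bottom, Left): P2 prefers Right (8 > 1) — not an equilibrium.
(Bottom, Right): P1 prefers Top (4 > 1) — not an equilibrium.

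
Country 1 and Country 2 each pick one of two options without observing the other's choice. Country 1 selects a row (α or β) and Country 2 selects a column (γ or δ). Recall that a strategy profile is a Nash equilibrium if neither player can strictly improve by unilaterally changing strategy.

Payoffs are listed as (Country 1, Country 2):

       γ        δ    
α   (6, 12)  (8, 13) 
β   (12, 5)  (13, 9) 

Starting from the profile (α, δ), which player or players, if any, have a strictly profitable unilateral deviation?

Country 1

Country 1 at (α, δ) earns 8; deviating to β yields 13 — a strict improvement.
Country 2 earns 13; deviating to γ yields 12 — not better.
Only Country 1 has a strictly profitable deviation.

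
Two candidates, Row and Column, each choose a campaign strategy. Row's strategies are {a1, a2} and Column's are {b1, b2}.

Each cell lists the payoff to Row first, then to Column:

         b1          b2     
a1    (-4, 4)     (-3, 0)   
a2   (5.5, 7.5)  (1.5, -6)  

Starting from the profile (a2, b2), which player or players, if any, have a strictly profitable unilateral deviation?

Column

Row at (a2, b2) earns 1.5; deviating to a1 yields -3 — not better.
Column earns -6; deviating to b1 yields 7.5 — a strict improvement.
Only Column has a strictly profitable deviation.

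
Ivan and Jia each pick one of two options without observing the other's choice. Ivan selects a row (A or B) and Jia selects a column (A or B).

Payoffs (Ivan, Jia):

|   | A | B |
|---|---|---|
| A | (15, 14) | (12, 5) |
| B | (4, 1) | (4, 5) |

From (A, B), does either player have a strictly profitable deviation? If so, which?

Jia

Ivan at (A, B) earns 12; deviating to B yields 4 — not better.
Jia earns 5; deviating to A yields 14 — a strict improvement.
Only Jia has a strictly profitable deviation.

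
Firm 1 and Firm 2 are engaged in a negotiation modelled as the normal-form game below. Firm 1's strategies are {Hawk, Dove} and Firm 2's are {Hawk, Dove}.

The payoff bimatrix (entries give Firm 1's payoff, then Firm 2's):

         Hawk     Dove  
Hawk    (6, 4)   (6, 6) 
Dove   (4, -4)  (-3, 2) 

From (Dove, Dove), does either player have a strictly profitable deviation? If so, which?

Firm 1 at (Dove, Dove) earns -3; deviating to Hawk yields 6 — a strict improvement.
Firm 2 earns 2; deviating to Hawk yields -4 — not better.
Only Firm 1 has a strictly profitable deviation.

Firm 1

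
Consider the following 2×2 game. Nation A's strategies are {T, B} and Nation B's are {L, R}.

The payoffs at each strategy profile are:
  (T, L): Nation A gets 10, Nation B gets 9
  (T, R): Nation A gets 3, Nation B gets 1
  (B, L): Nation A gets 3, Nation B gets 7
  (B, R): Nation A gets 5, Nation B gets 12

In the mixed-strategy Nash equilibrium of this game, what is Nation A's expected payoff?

41/9

First find q, the probability Nation B plays L, from Nation A's indifference between T and B: 10q + 3(1−q) = 3q + 5(1−q), giving q = 2/9.
Since Nation A is indifferent in equilibrium, Nation A's expected payoff equals the payoff from either row against (2/9, 7/9). Using T: 10(2/9) + 3(7/9) = 41/9.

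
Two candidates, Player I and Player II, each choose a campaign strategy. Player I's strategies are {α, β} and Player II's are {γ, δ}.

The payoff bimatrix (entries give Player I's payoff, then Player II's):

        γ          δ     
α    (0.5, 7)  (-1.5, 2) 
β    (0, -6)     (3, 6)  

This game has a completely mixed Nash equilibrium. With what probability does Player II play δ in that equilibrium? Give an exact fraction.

1/10

Let y be the probability that Player II plays γ. In a completely mixed equilibrium, Player I must be indifferent between α and β.
Player I's expected payoff from α is 0.5y − 1.5(1−y); from β it is 3(1−y).
Setting these equal: 2y − 1.5 = −3y + 3, so y = 9/10.
Therefore Player II plays δ with probability 1 − 9/10 = 1/10.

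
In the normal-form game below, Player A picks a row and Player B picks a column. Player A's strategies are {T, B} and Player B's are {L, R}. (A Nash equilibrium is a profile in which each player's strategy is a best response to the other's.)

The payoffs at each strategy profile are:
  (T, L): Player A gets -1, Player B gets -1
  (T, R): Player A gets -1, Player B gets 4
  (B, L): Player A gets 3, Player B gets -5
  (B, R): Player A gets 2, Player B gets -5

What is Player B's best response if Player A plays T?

R

Against T, Player B earns -1 from L and 4 from R.
So R is the best response.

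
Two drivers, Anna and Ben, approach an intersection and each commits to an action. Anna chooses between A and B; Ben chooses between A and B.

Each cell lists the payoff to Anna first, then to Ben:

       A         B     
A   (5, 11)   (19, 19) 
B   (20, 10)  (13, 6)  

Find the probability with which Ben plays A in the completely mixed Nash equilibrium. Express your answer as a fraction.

2/7

Let q be the probability that Ben plays A. In a completely mixed equilibrium, Anna must be indifferent between A and B.
Anna's expected payoff from A is 5q + 19(1−q); from B it is 20q + 13(1−q).
Setting these equal: −14q + 19 = 7q + 13, so q = 2/7.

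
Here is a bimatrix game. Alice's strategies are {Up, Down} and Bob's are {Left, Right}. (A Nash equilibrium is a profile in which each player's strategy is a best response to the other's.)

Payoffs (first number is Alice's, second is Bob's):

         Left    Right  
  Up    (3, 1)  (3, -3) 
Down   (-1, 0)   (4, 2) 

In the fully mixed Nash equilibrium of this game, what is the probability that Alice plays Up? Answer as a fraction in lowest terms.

Let r be the probability that Alice plays Up. In a completely mixed equilibrium, Bob must be indifferent between Left and Right.
Bob's expected payoff from Left is r; from Right it is −3r + 2(1−r).
Setting these equal: r = −5r + 2, so r = 1/3.

1/3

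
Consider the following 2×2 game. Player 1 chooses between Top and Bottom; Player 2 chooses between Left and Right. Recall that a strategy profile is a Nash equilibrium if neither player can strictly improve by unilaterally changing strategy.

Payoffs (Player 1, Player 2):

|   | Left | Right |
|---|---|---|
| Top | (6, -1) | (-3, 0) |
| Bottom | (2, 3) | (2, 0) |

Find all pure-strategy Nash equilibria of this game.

none

(Top, Left): Player 2 prefers Right (0 > -1) — not an equilibrium.
(Top, Right): Player 1 prefers Bottom (2 > -3) — not an equilibrium.
(Bottom, Left): Player 1 prefers Top (6 > 2) — not an equilibrium.
(Bottom, Right): Player 2 prefers Left (3 > 0) — not an equilibrium.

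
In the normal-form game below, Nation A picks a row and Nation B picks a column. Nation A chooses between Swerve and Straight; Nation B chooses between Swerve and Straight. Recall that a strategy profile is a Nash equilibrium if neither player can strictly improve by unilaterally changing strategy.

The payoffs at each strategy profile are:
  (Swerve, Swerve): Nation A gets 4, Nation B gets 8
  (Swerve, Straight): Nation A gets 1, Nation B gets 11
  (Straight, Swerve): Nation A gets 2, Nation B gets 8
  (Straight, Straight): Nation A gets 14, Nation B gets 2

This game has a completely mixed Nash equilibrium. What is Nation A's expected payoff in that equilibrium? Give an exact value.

18/5

First find y, the probability Nation B plays Swerve, from Nation A's indifference between Swerve and Straight: 4y + (1−y) = 2y + 14(1−y), giving y = 13/15.
Since Nation A is indifferent in equilibrium, Nation A's expected payoff equals the payoff from either row against (13/15, 2/15). Using Swerve: 4(13/15) + (2/15) = 18/5.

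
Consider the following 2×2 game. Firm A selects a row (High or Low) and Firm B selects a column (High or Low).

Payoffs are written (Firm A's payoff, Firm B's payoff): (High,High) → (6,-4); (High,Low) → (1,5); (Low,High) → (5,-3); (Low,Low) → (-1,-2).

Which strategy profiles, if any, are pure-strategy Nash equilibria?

(High, High): Firm B prefers Low (5 > -4) — not an equilibrium.
(High, Low): Firm A gets 1 ≥ -1 from Low, and Firm B gets 5 ≥ -4 from High — Nash equilibrium.
(Low, High): Firm A prefers High (6 > 5); Firm B prefers Low (-2 > -3) — not an equilibrium.
(Low, Low): Firm A prefers High (1 > -1) — not an equilibrium.

(High, Low)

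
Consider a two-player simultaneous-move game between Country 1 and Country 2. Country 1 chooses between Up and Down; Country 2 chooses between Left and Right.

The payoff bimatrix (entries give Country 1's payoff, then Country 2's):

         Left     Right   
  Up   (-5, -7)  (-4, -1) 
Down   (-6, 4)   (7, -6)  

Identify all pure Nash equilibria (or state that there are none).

(Up, Left): Country 2 prefers Right (-1 > -7) — not an equilibrium.
(Up, Right): Country 1 prefers Down (7 > -4) — not an equilibrium.
(Down, Left): Country 1 prefers Up (-5 > -6) — not an equilibrium.
(Down, Right): Country 2 prefers Left (4 > -6) — not an equilibrium.

none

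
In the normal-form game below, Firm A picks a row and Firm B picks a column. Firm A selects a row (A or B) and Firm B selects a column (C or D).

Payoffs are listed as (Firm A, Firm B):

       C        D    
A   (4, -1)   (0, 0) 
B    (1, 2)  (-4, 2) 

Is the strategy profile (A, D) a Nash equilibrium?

Yes

At (A, D), Firm A earns 0; switching to B would give -4, so Firm A has no profitable deviation.
Firm B earns 0; switching to C would give -1, so Firm B has no profitable deviation.
Neither player can gain by a unilateral deviation, so this profile is a Nash equilibrium.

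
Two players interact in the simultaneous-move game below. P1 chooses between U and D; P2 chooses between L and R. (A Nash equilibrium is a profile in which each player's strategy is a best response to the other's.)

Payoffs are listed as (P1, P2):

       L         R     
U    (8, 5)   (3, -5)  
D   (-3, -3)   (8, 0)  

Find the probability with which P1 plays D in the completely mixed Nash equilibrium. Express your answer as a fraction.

Let p be the probability that P1 plays U. In a completely mixed equilibrium, P2 must be indifferent between L and R.
P2's expected payoff from L is 5p − 3(1−p); from R it is −5p.
Setting these equal: 8p − 3 = −5p, so p = 3/13.
Therefore P1 plays D with probability 1 − 3/13 = 10/13.

10/13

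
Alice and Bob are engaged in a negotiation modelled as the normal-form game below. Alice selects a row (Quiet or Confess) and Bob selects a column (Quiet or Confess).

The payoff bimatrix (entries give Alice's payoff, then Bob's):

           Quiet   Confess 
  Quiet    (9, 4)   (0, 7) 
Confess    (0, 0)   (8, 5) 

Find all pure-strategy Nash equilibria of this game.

(Quiet, Quiet): Bob prefers Confess (7 > 4) — not an equilibrium.
(Quiet, Confess): Alice prefers Confess (8 > 0) — not an equilibrium.
(Confess, Quiet): Alice prefers Quiet (9 > 0); Bob prefers Confess (5 > 0) — not an equilibrium.
(Confess, Confess): Alice gets 8 ≥ 0 from Quiet, and Bob gets 5 ≥ 0 from Quiet — Nash equilibrium.

(Confess, Confess)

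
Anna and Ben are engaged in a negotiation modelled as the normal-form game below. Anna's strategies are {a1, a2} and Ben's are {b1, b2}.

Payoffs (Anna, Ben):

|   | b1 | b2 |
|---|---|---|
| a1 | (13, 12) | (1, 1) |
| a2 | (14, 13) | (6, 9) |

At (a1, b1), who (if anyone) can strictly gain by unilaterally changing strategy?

Anna

Anna at (a1, b1) earns 13; deviating to a2 yields 14 — a strict improvement.
Ben earns 12; deviating to b2 yields 1 — not better.
Only Anna has a strictly profitable deviation.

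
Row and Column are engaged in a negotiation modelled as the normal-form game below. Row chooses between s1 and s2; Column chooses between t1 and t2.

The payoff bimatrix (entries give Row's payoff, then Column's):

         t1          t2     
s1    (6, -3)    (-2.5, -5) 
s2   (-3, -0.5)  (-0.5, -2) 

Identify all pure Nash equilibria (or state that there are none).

(s1, t1)

(s1, t1): Row gets 6 ≥ -3 from s2, and Column gets -3 ≥ -5 from t2 — Nash equilibrium.
(s1, t2): Row prefers s2 (-0.5 > -2.5); Column prefers t1 (-3 > -5) — not an equilibrium.
(s2, t1): Row prefers s1 (6 > -3) — not an equilibrium.
(s2, t2): Column prefers t1 (-0.5 > -2) — not an equilibrium.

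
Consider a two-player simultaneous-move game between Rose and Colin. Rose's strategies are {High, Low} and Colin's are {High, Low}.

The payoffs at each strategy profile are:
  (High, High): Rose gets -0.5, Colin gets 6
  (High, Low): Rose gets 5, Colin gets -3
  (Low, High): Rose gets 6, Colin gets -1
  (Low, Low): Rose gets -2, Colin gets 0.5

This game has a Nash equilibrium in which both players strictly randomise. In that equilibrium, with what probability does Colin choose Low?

13/27

Let q be the probability that Colin plays High. In a completely mixed equilibrium, Rose must be indifferent between High and Low.
Rose's expected payoff from High is −0.5q + 5(1−q); from Low it is 6q − 2(1−q).
Setting these equal: −5.5q + 5 = 8q − 2, so q = 14/27.
Therefore Colin plays Low with probability 1 − 14/27 = 13/27.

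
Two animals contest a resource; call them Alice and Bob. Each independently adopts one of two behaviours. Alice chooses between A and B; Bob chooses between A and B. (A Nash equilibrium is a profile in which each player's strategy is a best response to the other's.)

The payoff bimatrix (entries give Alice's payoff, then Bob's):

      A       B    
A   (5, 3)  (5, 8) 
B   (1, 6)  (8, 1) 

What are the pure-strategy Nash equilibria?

none

(A, A): Bob prefers B (8 > 3) — not an equilibrium.
(A, B): Alice prefers B (8 > 5) — not an equilibrium.
(B, A): Alice prefers A (5 > 1) — not an equilibrium.
(B, B): Bob prefers A (6 > 1) — not an equilibrium.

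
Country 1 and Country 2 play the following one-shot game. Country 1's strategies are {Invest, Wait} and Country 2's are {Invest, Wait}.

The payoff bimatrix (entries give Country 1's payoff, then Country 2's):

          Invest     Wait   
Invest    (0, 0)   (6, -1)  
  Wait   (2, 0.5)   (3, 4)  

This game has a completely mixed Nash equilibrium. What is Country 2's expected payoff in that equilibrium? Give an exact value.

First find p, the probability Country 1 plays Invest, from Country 2's indifference between Invest and Wait: 0.5(1−p) = −p + 4(1−p), giving p = 7/9.
Since Country 2 is indifferent in equilibrium, Country 2's expected payoff equals the payoff from either column against (7/9, 2/9). Using Invest: 0.5(2/9) = 1/9.

1/9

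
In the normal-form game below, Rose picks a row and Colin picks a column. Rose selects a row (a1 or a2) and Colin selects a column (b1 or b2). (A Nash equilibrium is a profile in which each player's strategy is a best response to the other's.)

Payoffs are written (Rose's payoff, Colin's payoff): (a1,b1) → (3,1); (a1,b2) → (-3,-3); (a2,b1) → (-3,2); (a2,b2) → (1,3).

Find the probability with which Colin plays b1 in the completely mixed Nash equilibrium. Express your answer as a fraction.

2/5

Let c be the probability that Colin plays b1. In a completely mixed equilibrium, Rose must be indifferent between a1 and a2.
Rose's expected payoff from a1 is 3c − 3(1−c); from a2 it is −3c + (1−c).
Setting these equal: 6c − 3 = −4c + 1, so c = 2/5.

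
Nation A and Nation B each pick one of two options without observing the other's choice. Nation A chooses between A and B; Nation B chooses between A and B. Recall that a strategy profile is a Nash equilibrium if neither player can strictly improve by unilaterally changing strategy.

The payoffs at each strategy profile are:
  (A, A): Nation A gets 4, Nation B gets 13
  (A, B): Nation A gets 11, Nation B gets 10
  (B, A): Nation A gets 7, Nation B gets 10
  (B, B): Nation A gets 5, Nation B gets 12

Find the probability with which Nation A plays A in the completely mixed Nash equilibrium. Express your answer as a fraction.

2/5

Let r be the probability that Nation A plays A. In a completely mixed equilibrium, Nation B must be indifferent between A and B.
Nation B's expected payoff from A is 13r + 10(1−r); from B it is 10r + 12(1−r).
Setting these equal: 3r + 10 = −2r + 12, so r = 2/5.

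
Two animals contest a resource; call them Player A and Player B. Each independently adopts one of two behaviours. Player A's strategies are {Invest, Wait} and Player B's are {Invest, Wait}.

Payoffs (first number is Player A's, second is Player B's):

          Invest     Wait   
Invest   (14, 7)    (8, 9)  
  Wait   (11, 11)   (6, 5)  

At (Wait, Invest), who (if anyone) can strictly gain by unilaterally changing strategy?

Player A at (Wait, Invest) earns 11; deviating to Invest yields 14 — a strict improvement.
Player B earns 11; deviating to Wait yields 5 — not better.
Only Player A has a strictly profitable deviation.

Player A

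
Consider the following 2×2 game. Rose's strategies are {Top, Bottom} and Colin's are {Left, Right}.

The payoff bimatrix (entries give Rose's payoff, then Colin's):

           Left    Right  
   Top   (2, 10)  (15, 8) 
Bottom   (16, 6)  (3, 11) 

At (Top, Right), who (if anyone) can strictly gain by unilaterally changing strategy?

Colin

Rose at (Top, Right) earns 15; deviating to Bottom yields 3 — not better.
Colin earns 8; deviating to Left yields 10 — a strict improvement.
Only Colin has a strictly profitable deviation.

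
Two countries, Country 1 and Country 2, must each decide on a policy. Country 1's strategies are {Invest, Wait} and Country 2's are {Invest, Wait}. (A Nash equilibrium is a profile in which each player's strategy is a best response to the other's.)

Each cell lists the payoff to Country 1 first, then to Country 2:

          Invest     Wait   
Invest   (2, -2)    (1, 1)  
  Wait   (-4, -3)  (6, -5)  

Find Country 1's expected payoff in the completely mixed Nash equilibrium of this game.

16/11

First find q, the probability Country 2 plays Invest, from Country 1's indifference between Invest and Wait: 2q + (1−q) = −4q + 6(1−q), giving q = 5/11.
Since Country 1 is indifferent in equilibrium, Country 1's expected payoff equals the payoff from either row against (5/11, 6/11). Using Invest: 2(5/11) + (6/11) = 16/11.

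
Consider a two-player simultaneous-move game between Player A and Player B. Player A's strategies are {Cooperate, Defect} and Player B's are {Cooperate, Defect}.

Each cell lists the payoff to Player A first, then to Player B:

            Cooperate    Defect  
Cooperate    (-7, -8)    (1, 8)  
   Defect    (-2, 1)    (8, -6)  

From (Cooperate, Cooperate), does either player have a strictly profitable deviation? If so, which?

Both

Player A at (Cooperate, Cooperate) earns -7; deviating to Defect yields -2 — a strict improvement.
Player B earns -8; deviating to Defect yields 8 — a strict improvement.
Both Player A and Player B have strictly profitable deviations.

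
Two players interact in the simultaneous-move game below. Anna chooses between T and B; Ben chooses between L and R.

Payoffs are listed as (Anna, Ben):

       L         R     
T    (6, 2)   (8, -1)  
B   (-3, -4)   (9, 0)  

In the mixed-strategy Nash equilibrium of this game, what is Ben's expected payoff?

-4/7

First find x, the probability Anna plays T, from Ben's indifference between L and R: 2x − 4(1−x) = −x, giving x = 4/7.
Since Ben is indifferent in equilibrium, Ben's expected payoff equals the payoff from either column against (4/7, 3/7). Using L: 2(4/7) − 4(3/7) = -4/7.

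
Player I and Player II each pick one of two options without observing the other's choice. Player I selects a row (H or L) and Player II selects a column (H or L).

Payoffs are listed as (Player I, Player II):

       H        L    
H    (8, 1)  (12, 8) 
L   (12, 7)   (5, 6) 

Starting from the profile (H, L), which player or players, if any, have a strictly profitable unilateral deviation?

Neither

Player I at (H, L) earns 12; deviating to L yields 5 — not better.
Player II earns 8; deviating to H yields 1 — not better.
Neither player can strictly improve; the profile is a Nash equilibrium.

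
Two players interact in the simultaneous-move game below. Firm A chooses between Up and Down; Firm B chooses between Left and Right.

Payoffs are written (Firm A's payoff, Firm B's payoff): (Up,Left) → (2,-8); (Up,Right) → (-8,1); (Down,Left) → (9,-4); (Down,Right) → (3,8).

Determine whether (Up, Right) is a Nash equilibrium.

No

At (Up, Right), Firm A earns -8; switching to Down would give 3, so Firm A would deviate.
Firm B earns 1; switching to Left would give -8, so Firm B has no profitable deviation.
Since at least one player can profitably deviate, this is not a Nash equilibrium.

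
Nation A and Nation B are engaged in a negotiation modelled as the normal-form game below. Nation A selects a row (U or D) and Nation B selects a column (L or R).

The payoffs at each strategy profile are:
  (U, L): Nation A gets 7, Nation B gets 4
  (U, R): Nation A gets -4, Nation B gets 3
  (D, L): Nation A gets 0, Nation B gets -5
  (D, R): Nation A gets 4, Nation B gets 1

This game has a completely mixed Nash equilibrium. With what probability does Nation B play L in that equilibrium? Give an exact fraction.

8/15

Let y be the probability that Nation B plays L. In a completely mixed equilibrium, Nation A must be indifferent between U and D.
Nation A's expected payoff from U is 7y − 4(1−y); from D it is 4(1−y).
Setting these equal: 11y − 4 = −4y + 4, so y = 8/15.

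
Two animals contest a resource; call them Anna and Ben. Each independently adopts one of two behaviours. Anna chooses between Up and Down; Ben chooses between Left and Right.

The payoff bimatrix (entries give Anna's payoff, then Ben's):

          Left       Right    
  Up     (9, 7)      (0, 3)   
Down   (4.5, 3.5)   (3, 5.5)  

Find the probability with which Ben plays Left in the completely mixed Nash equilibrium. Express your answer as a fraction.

2/5

Let q be the probability that Ben plays Left. In a completely mixed equilibrium, Anna must be indifferent between Up and Down.
Anna's expected payoff from Up is 9q; from Down it is 4.5q + 3(1−q).
Setting these equal: 9q = 1.5q + 3, so q = 2/5.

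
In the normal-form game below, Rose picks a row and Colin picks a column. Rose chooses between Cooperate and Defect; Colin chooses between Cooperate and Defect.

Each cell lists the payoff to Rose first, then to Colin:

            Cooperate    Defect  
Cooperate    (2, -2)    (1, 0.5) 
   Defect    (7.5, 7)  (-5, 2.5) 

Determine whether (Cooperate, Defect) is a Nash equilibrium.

Yes

At (Cooperate, Defect), Rose earns 1; switching to Defect would give -5, so Rose has no profitable deviation.
Colin earns 0.5; switching to Cooperate would give -2, so Colin has no profitable deviation.
Neither player can gain by a unilateral deviation, so this profile is a Nash equilibrium.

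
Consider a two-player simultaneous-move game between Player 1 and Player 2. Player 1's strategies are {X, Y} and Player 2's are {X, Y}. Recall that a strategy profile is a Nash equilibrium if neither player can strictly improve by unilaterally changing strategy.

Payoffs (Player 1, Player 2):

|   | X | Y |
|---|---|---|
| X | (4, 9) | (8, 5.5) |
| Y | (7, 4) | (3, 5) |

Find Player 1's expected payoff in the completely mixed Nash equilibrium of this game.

First find q, the probability Player 2 plays X, from Player 1's indifference between X and Y: 4q + 8(1−q) = 7q + 3(1−q), giving q = 5/8.
Since Player 1 is indifferent in equilibrium, Player 1's expected payoff equals the payoff from either row against (5/8, 3/8). Using X: 4(5/8) + 8(3/8) = 11/2.

11/2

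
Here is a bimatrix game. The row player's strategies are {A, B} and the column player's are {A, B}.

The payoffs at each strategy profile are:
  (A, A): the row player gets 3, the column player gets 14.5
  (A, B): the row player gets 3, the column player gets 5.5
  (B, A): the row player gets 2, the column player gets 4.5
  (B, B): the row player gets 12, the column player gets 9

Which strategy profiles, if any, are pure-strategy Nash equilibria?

(A, A) and (B, B)

(A, A): the row player gets 3 ≥ 2 from B, and the column player gets 14.5 ≥ 5.5 from B — Nash equilibrium.
(A, B): the row player prefers B (12 > 3); the column player prefers A (14.5 > 5.5) — not an equilibrium.
(B, A): the row player prefers A (3 > 2); the column player prefers B (9 > 4.5) — not an equilibrium.
(B, B): the row player gets 12 ≥ 3 from A, and the column player gets 9 ≥ 4.5 from A — Nash equilibrium.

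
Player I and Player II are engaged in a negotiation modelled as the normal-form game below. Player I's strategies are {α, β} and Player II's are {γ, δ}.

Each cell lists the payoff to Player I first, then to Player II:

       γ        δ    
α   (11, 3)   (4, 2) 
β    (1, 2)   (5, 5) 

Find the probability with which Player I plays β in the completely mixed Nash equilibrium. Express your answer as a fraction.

Let x be the probability that Player I plays α. In a completely mixed equilibrium, Player II must be indifferent between γ and δ.
Player II's expected payoff from γ is 3x + 2(1−x); from δ it is 2x + 5(1−x).
Setting these equal: x + 2 = −3x + 5, so x = 3/4.
Therefore Player I plays β with probability 1 − 3/4 = 1/4.

1/4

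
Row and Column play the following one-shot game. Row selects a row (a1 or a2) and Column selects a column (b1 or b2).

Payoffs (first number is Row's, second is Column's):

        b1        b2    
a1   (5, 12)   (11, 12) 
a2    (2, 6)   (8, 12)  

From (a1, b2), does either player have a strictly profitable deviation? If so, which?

Neither

Row at (a1, b2) earns 11; deviating to a2 yields 8 — not better.
Column earns 12; deviating to b1 yields 12 — not better.
Neither player can strictly improve; the profile is a Nash equilibrium.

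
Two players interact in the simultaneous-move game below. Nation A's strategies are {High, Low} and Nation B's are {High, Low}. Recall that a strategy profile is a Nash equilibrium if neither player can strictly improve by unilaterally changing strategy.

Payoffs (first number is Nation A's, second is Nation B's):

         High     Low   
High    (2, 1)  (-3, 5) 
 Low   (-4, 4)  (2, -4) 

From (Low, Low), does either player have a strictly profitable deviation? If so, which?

Nation B

Nation A at (Low, Low) earns 2; deviating to High yields -3 — not better.
Nation B earns -4; deviating to High yields 4 — a strict improvement.
Only Nation B has a strictly profitable deviation.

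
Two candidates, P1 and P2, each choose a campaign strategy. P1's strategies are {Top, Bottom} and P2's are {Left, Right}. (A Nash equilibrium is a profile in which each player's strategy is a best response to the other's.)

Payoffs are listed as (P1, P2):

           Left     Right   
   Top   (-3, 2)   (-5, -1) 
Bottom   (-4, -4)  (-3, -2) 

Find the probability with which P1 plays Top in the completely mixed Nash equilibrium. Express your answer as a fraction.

2/5

Let x be the probability that P1 plays Top. In a completely mixed equilibrium, P2 must be indifferent between Left and Right.
P2's expected payoff from Left is 2x − 4(1−x); from Right it is −x − 2(1−x).
Setting these equal: 6x − 4 = x − 2, so x = 2/5.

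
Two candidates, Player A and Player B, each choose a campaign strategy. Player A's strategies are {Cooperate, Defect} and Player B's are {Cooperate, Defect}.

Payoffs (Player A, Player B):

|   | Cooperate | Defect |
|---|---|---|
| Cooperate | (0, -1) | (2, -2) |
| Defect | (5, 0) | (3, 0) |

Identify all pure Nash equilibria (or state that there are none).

(Cooperate, Cooperate): Player A prefers Defect (5 > 0) — not an equilibrium.
(Cooperate, Defect): Player A prefers Defect (3 > 2); Player B prefers Cooperate (-1 > -2) — not an equilibrium.
(Defect, Cooperate): Player A gets 5 ≥ 0 from Cooperate, and Player B gets 0 ≥ 0 from Defect — Nash equilibrium.
(Defect, Defect): Player A gets 3 ≥ 2 from Cooperate, and Player B gets 0 ≥ 0 from Cooperate — Nash equilibrium.

(Defect, Cooperate) and (Defect, Defect)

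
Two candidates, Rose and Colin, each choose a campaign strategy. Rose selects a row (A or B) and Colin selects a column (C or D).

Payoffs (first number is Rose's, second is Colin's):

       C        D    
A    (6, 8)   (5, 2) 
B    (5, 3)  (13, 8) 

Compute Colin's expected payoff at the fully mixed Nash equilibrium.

58/11

First find x, the probability Rose plays A, from Colin's indifference between C and D: 8x + 3(1−x) = 2x + 8(1−x), giving x = 5/11.
Since Colin is indifferent in equilibrium, Colin's expected payoff equals the payoff from either column against (5/11, 6/11). Using C: 8(5/11) + 3(6/11) = 58/11.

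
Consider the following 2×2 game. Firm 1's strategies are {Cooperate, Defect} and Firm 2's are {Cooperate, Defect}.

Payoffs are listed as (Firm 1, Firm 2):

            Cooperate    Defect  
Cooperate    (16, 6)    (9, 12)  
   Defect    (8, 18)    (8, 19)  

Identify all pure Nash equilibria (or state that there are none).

(Cooperate, Defect)

(Cooperate, Cooperate): Firm 2 prefers Defect (12 > 6) — not an equilibrium.
(Cooperate, Defect): Firm 1 gets 9 ≥ 8 from Defect, and Firm 2 gets 12 ≥ 6 from Cooperate — Nash equilibrium.
(Defect, Cooperate): Firm 1 prefers Cooperate (16 > 8); Firm 2 prefers Defect (19 > 18) — not an equilibrium.
(Defect, Defect): Firm 1 prefers Cooperate (9 > 8) — not an equilibrium.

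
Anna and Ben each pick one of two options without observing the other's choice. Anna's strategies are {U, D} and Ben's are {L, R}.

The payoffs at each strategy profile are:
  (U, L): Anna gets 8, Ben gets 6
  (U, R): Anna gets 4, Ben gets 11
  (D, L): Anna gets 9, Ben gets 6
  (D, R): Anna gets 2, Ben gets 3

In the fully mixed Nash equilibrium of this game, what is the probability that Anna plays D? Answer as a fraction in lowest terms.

5/8

Let p be the probability that Anna plays U. In a completely mixed equilibrium, Ben must be indifferent between L and R.
Ben's expected payoff from L is 6p + 6(1−p); from R it is 11p + 3(1−p).
Setting these equal: 6 = 8p + 3, so p = 3/8.
Therefore Anna plays D with probability 1 − 3/8 = 5/8.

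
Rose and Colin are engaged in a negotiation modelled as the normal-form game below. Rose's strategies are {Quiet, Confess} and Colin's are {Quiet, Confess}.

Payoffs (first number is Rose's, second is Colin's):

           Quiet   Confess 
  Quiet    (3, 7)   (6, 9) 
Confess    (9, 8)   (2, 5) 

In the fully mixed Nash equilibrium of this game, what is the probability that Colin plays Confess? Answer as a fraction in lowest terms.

Let q be the probability that Colin plays Quiet. In a completely mixed equilibrium, Rose must be indifferent between Quiet and Confess.
Rose's expected payoff from Quiet is 3q + 6(1−q); from Confess it is 9q + 2(1−q).
Setting these equal: −3q + 6 = 7q + 2, so q = 2/5.
Therefore Colin plays Confess with probability 1 − 2/5 = 3/5.

3/5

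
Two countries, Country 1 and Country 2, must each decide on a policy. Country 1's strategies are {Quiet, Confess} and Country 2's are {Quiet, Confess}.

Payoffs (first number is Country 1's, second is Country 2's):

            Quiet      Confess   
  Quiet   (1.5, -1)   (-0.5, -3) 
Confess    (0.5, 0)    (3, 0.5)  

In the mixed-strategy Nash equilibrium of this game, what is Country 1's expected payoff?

First find y, the probability Country 2 plays Quiet, from Country 1's indifference between Quiet and Confess: 1.5y − 0.5(1−y) = 0.5y + 3(1−y), giving y = 7/9.
Since Country 1 is indifferent in equilibrium, Country 1's expected payoff equals the payoff from either row against (7/9, 2/9). Using Quiet: 1.5(7/9) − 0.5(2/9) = 19/18.

19/18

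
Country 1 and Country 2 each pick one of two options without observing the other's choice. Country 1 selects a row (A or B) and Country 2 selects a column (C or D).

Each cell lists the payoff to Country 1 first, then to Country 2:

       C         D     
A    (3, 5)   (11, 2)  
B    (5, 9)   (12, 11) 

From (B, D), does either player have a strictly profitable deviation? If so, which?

Country 1 at (B, D) earns 12; deviating to A yields 11 — not better.
Country 2 earns 11; deviating to C yields 9 — not better.
Neither player can strictly improve; the profile is a Nash equilibrium.

Neither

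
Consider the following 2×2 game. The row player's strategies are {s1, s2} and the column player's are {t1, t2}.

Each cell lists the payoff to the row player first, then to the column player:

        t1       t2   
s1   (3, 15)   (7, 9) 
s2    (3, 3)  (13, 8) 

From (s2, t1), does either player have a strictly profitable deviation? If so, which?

The row player at (s2, t1) earns 3; deviating to s1 yields 3 — not better.
The column player earns 3; deviating to t2 yields 8 — a strict improvement.
Only the column player has a strictly profitable deviation.

The column player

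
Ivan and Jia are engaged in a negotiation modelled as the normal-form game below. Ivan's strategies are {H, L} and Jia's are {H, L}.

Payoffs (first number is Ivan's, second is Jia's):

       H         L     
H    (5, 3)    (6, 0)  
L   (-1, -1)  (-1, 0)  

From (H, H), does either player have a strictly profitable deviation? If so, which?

Ivan at (H, H) earns 5; deviating to L yields -1 — not better.
Jia earns 3; deviating to L yields 0 — not better.
Neither player can strictly improve; the profile is a Nash equilibrium.

Neither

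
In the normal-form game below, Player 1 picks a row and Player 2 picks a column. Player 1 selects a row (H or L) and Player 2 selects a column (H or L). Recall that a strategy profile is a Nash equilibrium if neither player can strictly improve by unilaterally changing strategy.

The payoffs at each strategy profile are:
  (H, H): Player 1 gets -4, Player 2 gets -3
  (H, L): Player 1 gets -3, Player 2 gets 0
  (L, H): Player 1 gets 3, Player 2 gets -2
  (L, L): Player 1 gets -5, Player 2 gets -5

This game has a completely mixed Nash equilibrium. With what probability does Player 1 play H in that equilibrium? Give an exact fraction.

1/2

Let p be the probability that Player 1 plays H. In a completely mixed equilibrium, Player 2 must be indifferent between H and L.
Player 2's expected payoff from H is −3p − 2(1−p); from L it is −5(1−p).
Setting these equal: −p − 2 = 5p − 5, so p = 1/2.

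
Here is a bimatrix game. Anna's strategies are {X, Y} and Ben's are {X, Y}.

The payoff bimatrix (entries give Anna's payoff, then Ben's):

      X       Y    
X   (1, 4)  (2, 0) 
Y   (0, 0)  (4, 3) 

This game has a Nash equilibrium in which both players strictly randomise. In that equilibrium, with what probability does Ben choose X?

Let q be the probability that Ben plays X. In a completely mixed equilibrium, Anna must be indifferent between X and Y.
Anna's expected payoff from X is q + 2(1−q); from Y it is 4(1−q).
Setting these equal: −q + 2 = −4q + 4, so q = 2/3.

2/3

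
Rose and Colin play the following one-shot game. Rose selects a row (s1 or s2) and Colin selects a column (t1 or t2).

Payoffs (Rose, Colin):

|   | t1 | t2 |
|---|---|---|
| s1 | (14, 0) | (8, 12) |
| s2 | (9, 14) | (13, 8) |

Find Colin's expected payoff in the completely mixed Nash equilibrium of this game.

28/3

First find p, the probability Rose plays s1, from Colin's indifference between t1 and t2: 14(1−p) = 12p + 8(1−p), giving p = 1/3.
Since Colin is indifferent in equilibrium, Colin's expected payoff equals the payoff from either column against (1/3, 2/3). Using t1: 14(2/3) = 28/3.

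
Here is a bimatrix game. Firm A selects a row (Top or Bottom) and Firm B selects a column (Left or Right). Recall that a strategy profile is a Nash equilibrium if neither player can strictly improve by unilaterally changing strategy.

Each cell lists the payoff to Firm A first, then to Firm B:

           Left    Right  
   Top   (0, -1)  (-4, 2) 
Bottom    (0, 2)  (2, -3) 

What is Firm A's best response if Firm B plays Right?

Against Right, Firm A earns -4 from Top and 2 from Bottom.
So Bottom is the best response.

Bottom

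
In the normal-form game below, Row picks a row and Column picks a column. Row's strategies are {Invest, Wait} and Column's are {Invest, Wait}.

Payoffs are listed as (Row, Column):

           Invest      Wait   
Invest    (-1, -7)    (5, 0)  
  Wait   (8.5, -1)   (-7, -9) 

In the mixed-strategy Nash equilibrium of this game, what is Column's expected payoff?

-21/5

First find p, the probability Row plays Invest, from Column's indifference between Invest and Wait: −7p − (1−p) = −9(1−p), giving p = 8/15.
Since Column is indifferent in equilibrium, Column's expected payoff equals the payoff from either column against (8/15, 7/15). Using Invest: −7(8/15) − (7/15) = -21/5.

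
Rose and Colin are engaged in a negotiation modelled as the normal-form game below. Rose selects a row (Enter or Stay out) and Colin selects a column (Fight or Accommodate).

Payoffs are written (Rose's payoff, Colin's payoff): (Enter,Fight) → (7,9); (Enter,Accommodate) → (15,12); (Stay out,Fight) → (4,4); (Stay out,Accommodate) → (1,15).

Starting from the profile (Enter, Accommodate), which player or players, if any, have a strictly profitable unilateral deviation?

Rose at (Enter, Accommodate) earns 15; deviating to Stay out yields 1 — not better.
Colin earns 12; deviating to Fight yields 9 — not better.
Neither player can strictly improve; the profile is a Nash equilibrium.

Neither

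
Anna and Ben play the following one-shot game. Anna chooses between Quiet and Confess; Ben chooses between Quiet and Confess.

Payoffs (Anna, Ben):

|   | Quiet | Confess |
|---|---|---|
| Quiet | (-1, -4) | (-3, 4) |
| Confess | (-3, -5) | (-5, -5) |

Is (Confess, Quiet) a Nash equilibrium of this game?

At (Confess, Quiet), Anna earns -3; switching to Quiet would give -1, so Anna would deviate.
Ben earns -5; switching to Confess would give -5, so Ben has no profitable deviation.
Since at least one player can profitably deviate, this is not a Nash equilibrium.

No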